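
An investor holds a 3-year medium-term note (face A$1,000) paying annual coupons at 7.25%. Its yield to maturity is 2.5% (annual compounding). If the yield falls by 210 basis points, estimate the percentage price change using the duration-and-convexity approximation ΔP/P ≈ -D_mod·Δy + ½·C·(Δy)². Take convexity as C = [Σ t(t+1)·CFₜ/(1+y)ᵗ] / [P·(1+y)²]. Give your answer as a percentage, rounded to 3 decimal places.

+5.998%

With y = 0.025:
  t   CF        PV=CF/(1+0.025)^t    t·PV        t(t+1)·PV
  1        72.50        70.7317        70.7317         141.4634
  2        72.50        69.0065       138.0131         414.0393
  3     1,072.50       995.9229     2,987.7686      11,951.0744
  Σ                  1,135.6611     3,196.5134      12,506.5771
P = 1,135.6611; D_Mac = 2.81467 yrs; D_mod = 2.74602 yrs; C = 10.48195.
Duration effect: -2.74602 × (-0.021) = +0.057666
Convexity effect: 0.5 × 10.48195 × (-0.021)² = +0.0023113
ΔP/P ≈ +0.057666 + 0.0023113 = +0.059978 = +5.9978%.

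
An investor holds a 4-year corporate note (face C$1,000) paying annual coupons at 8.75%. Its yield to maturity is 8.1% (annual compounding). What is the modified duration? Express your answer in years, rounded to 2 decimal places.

3.28 years

Periodic yield y = 0.081. First find Macaulay duration:
  t   CF        PV=CF/(1+0.081)^t    t·PV
  1        87.50        80.9436        80.9436
  2        87.50        74.8784       149.7568
  3        87.50        69.2677       207.8032
  4     1,087.50       796.3913     3,185.5651
  Σ                  1,021.4810     3,624.0687
P = 1,021.4810; Macaulay duration = 3,624.0687 / 1,021.4810 = 3.54786 years.
Modified duration = D_Mac / (1 + y) = 3.54786 / 1.081 = 3.28201 years.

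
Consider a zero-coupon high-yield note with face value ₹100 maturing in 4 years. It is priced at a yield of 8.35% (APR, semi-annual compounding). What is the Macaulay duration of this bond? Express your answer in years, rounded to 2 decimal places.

4.00 years

A zero-coupon bond has a single cash flow at maturity, so its Macaulay duration equals its maturity: 4 years.
(Equivalently: 8 semi-annual periods ÷ 2 = 4 years.)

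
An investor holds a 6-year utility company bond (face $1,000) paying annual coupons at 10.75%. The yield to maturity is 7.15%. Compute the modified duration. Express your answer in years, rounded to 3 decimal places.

Periodic yield y = 0.0715. First find Macaulay duration:
  t   CF        PV=CF/(1+0.0715)^t    t·PV
  1       107.50       100.3266       100.3266
  2       107.50        93.6320       187.2639
  3       107.50        87.3840       262.1520
  4       107.50        81.5530       326.2119
  5       107.50        76.1110       380.5551
  6     1,107.50       731.7971     4,390.7826
  Σ                  1,170.8037     5,647.2922
P = 1,170.8037; Macaulay duration = 5,647.2922 / 1,170.8037 = 4.82343 years.
Modified duration = D_Mac / (1 + y) = 4.82343 / 1.0715 = 4.50157 years.

4.502 years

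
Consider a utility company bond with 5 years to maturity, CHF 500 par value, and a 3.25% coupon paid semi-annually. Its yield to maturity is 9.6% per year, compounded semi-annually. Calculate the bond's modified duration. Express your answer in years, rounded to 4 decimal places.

Periodic yield y = 0.048. First find Macaulay duration:
  t   CF        PV=CF/(1+0.048)^t    t·PV
  1        8.125         7.7529         7.7529
  2        8.125         7.3978        14.7955
  3        8.125         7.0589        21.1768
  4        8.125         6.7356        26.9425
  5        8.125         6.4271        32.1356
  6        8.125         6.1328        36.7965
  7        8.125         5.8519        40.9631
  8        8.125         5.5838        44.6707
  9        8.125         5.3281        47.9528
  10     508.125       317.9492     3,179.4920
  Σ                    376.2181     3,452.6786
P = 376.2181; Macaulay duration = 3,452.6786 / 376.2181 = 9.17733 half-year periods = 4.58867 years.
Modified duration = D_Mac / (1 + y) = 4.58867 / 1.048 = 4.37850 years.

4.3785 years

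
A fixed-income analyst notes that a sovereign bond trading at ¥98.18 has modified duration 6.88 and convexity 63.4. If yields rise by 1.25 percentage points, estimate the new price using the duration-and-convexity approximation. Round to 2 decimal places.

¥90.22

Duration effect: -D_mod·Δy = -6.88 × (+0.0125) = -0.086000
Convexity effect: ½·C·(Δy)² = 0.5 × 63.4 × (0.0125)² = +0.004953125
ΔP/P ≈ -0.086000 + 0.004953125 = -0.081046875
New price ≈ 98.18 × (1 - 0.081046875) = 90.2228178125.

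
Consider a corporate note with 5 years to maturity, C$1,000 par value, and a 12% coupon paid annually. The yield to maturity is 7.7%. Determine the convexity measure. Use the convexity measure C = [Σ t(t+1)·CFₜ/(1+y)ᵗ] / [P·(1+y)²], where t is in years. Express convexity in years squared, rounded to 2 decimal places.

19.82

With y = 0.077:
  t   CF        PV=CF/(1+0.077)^t    t·PV        t(t+1)·PV
  1       120.00       111.4206       111.4206         222.8412
  2       120.00       103.4546       206.9092         620.7276
  3       120.00        96.0581       288.1744       1,152.6976
  4       120.00        89.1905       356.7619       1,783.8093
  5     1,120.00       772.9288     3,864.6441      23,187.8649
  Σ                  1,173.0526     4,827.9102      26,967.9407
P = 1,173.0526.
Convexity = Σ t(t+1)·PV / [P·(1+y)²] = 26,967.9407 / (1,173.0526 × 1.159929) = 19.81978.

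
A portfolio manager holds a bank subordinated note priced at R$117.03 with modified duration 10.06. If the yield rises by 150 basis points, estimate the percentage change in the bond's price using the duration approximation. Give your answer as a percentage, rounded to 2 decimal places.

-15.09%

Duration approximation: ΔP/P ≈ -D_mod · Δy = -10.06 × (+0.015) = -0.150900.
As a percentage: -15.0900%.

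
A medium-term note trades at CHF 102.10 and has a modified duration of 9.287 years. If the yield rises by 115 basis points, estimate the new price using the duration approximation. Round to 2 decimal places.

CHF 91.20

Duration approximation: ΔP/P ≈ -D_mod · Δy = -9.287 × (+0.0115) = -0.1068005.
New price ≈ 102.10 × (1 - 0.1068005) = 91.19566895.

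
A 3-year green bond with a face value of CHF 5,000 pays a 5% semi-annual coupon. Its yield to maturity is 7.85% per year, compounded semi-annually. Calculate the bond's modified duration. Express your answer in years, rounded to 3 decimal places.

2.708 years

Periodic yield y = 0.03925. First find Macaulay duration:
  t   CF        PV=CF/(1+0.03925)^t    t·PV
  1       125.00       120.2790       120.2790
  2       125.00       115.7364       231.4728
  3       125.00       111.3653       334.0959
  4       125.00       107.1593       428.6372
  5       125.00       103.1122       515.5608
  6     5,125.00     4,067.9319    24,407.5912
  Σ                  4,625.5841    26,037.6369
P = 4,625.5841; Macaulay duration = 26,037.6369 / 4,625.5841 = 5.62905 half-year periods = 2.81452 years.
Modified duration = D_Mac / (1 + y) = 2.81452 / 1.03925 = 2.70823 years.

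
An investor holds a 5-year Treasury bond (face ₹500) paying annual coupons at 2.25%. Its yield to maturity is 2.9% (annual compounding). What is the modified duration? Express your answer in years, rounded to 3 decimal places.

Periodic yield y = 0.029. First find Macaulay duration:
  t   CF        PV=CF/(1+0.029)^t    t·PV
  1        11.25        10.9329        10.9329
  2        11.25        10.6248        21.2496
  3        11.25        10.3254        30.9762
  4        11.25        10.0344        40.1376
  5       511.25       443.1558     2,215.7790
  Σ                    485.0734     2,319.0754
P = 485.0734; Macaulay duration = 2,319.0754 / 485.0734 = 4.78088 years.
Modified duration = D_Mac / (1 + y) = 4.78088 / 1.029 = 4.64614 years.

4.646 years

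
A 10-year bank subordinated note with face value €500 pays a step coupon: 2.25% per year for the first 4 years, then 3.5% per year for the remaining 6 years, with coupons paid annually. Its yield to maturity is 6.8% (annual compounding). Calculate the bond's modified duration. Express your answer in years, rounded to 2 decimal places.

Periodic yield y = 0.068. First find Macaulay duration:
  t   CF        PV=CF/(1+0.068)^t    t·PV
  1        11.25        10.5337        10.5337
  2        11.25         9.8630        19.7260
  3        11.25         9.2350        27.7051
  4        11.25         8.6470        34.5882
  5        17.50        12.5945        62.9726
  6        17.50        11.7926        70.7558
  7        17.50        11.0418        77.2925
  8        17.50        10.3387        82.7100
  9        17.50         9.6805        87.1243
  10      517.50       268.0389     2,680.3890
  Σ                    361.7659     3,153.7972
P = 361.7659; Macaulay duration = 3,153.7972 / 361.7659 = 8.71779 years.
Modified duration = D_Mac / (1 + y) = 8.71779 / 1.068 = 8.16272 years.

8.16 years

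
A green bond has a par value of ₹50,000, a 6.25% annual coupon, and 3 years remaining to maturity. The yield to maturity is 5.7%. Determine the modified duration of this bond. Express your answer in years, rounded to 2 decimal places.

2.68 years

Periodic yield y = 0.057. First find Macaulay duration:
  t   CF        PV=CF/(1+0.057)^t    t·PV
  1     3,125.00     2,956.4806     2,956.4806
  2     3,125.00     2,797.0488     5,594.0976
  3    53,125.00    44,985.6480   134,956.9441
  Σ                 50,739.1775   143,507.5224
P = 50,739.1775; Macaulay duration = 143,507.5224 / 50,739.1775 = 2.82834 years.
Modified duration = D_Mac / (1 + y) = 2.82834 / 1.057 = 2.67582 years.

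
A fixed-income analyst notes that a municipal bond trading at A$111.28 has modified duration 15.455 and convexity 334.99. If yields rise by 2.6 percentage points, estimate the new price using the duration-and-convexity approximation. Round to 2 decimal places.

A$79.16

Duration effect: -D_mod·Δy = -15.455 × (+0.026) = -0.401830
Convexity effect: ½·C·(Δy)² = 0.5 × 334.99 × (0.026)² = +0.11322662
ΔP/P ≈ -0.401830 + 0.11322662 = -0.28860338
New price ≈ 111.28 × (1 - 0.28860338) = 79.1642158736.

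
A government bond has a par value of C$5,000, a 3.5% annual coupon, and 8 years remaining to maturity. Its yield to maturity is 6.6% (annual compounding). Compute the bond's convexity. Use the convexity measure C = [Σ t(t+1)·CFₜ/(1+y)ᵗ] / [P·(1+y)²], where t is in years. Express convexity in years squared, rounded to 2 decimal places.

52.94

With y = 0.066:
  t   CF        PV=CF/(1+0.066)^t    t·PV        t(t+1)·PV
  1       175.00       164.1651       164.1651         328.3302
  2       175.00       154.0010       308.0021         924.0062
  3       175.00       144.4663       433.3988       1,733.5951
  4       175.00       135.5218       542.0873       2,710.4364
  5       175.00       127.1312       635.6558       3,813.9349
  6       175.00       119.2600       715.5600       5,008.9202
  7       175.00       111.8762       783.1332       6,265.0659
  8     5,175.00     3,103.5069    24,828.0553     223,452.4975
  Σ                  4,059.9285    28,410.0576     244,236.7865
P = 4,059.9285.
Convexity = Σ t(t+1)·PV / [P·(1+y)²] = 244,236.7865 / (4,059.9285 × 1.136356) = 52.93931.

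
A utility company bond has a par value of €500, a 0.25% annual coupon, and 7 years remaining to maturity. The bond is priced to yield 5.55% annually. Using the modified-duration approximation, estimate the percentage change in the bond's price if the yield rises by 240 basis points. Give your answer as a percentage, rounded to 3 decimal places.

-15.768%

Periodic yield y = 0.0555. Modified duration first:
  t   CF        PV=CF/(1+0.0555)^t    t·PV
  1         1.25         1.1843         1.1843
  2         1.25         1.1220         2.2440
  3         1.25         1.0630         3.1890
  4         1.25         1.0071         4.0284
  5         1.25         0.9542         4.7708
  6         1.25         0.9040         5.4239
  7       501.25       343.4367     2,404.0570
  Σ                    349.6712     2,424.8974
P = 349.6712; D_Mac = 6.93479 yrs; D_mod = 6.93479/(1+0.0555) = 6.57015 yrs.
ΔP/P ≈ -D_mod · Δy = -6.57015 × (+0.024) = -0.157684 = -15.7684%.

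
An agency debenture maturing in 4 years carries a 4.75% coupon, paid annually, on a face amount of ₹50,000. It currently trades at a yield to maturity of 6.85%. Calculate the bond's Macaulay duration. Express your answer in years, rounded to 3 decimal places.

3.725 years

Periodic yield y = 0.0685. Discount each cash flow and weight by its year:
  t   CF        PV=CF/(1+0.0685)^t    t·PV
  1     2,375.00     2,222.7422     2,222.7422
  2     2,375.00     2,080.2454     4,160.4907
  3     2,375.00     1,946.8838     5,840.6514
  4    52,375.00    40,181.4801   160,725.9204
  Σ                 46,431.3514   172,949.8047
Price P = Σ PV = 46,431.3514.
Macaulay duration = Σ(t·PV) / P = 172,949.8047 / 46,431.3514 = 3.72485 years.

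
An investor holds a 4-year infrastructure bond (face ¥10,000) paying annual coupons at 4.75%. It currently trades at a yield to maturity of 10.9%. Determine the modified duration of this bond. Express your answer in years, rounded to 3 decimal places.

Periodic yield y = 0.109. First find Macaulay duration:
  t   CF        PV=CF/(1+0.109)^t    t·PV
  1       475.00       428.3138       428.3138
  2       475.00       386.2162       772.4325
  3       475.00       348.2563     1,044.7689
  4    10,475.00     6,925.1287    27,700.5147
  Σ                  8,087.9150    29,946.0298
P = 8,087.9150; Macaulay duration = 29,946.0298 / 8,087.9150 = 3.70256 years.
Modified duration = D_Mac / (1 + y) = 3.70256 / 1.109 = 3.33865 years.

3.339 years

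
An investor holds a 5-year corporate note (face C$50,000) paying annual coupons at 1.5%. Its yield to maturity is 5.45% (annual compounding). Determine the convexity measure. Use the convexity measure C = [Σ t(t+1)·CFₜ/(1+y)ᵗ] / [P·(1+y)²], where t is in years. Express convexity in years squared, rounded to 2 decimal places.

25.82

With y = 0.0545:
  t   CF        PV=CF/(1+0.0545)^t    t·PV        t(t+1)·PV
  1       750.00       711.2376       711.2376       1,422.4751
  2       750.00       674.4785     1,348.9570       4,046.8709
  3       750.00       639.6192     1,918.8577       7,675.4307
  4       750.00       606.5616     2,426.2465      12,131.2324
  5    50,750.00    38,922.7150   194,613.5750   1,167,681.4499
  Σ                 41,554.6119   201,018.8736   1,192,957.4590
P = 41,554.6119.
Convexity = Σ t(t+1)·PV / [P·(1+y)²] = 1,192,957.4590 / (41,554.6119 × 1.111970) = 25.81740.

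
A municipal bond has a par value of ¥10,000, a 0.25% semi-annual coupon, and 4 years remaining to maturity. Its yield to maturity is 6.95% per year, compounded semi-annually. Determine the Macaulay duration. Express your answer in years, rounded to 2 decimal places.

Periodic yield y = 0.03475. Discount each cash flow and weight by its period:
  t   CF        PV=CF/(1+0.03475)^t    t·PV
  1        12.50        12.0802        12.0802
  2        12.50        11.6745        23.3490
  3        12.50        11.2825        33.8474
  4        12.50        10.9036        43.6142
  5        12.50        10.5374        52.6869
  6        12.50        10.1835        61.1010
  7        12.50         9.8415        68.8906
  8    10,012.50     7,618.3172    60,946.5372
  Σ                  7,694.8203    61,242.1067
Price P = Σ PV = 7,694.8203.
Macaulay duration = Σ(t·PV) / P = 61,242.1067 / 7,694.8203 = 7.95887 half-year periods.
In years: 7.95887 / 2 = 3.97944 years.

3.98 years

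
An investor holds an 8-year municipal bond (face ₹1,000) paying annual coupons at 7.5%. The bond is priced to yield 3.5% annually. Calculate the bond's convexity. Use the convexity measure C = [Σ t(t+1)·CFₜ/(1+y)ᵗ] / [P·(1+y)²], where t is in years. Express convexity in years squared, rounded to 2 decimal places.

With y = 0.035:
  t   CF        PV=CF/(1+0.035)^t    t·PV        t(t+1)·PV
  1        75.00        72.4638        72.4638         144.9275
  2        75.00        70.0133       140.0266         420.0798
  3        75.00        67.6457       202.9371         811.7484
  4        75.00        65.3582       261.4327       1,307.1633
  5        75.00        63.1480       315.7399       1,894.4396
  6        75.00        61.0125       366.0753       2,562.5270
  7        75.00        58.9493       412.6453       3,301.1620
  8     1,075.00       816.3674     6,530.9394      58,778.4545
  Σ                  1,274.9582     8,302.2600      69,220.5023
P = 1,274.9582.
Convexity = Σ t(t+1)·PV / [P·(1+y)²] = 69,220.5023 / (1,274.9582 × 1.071225) = 50.68251.

50.68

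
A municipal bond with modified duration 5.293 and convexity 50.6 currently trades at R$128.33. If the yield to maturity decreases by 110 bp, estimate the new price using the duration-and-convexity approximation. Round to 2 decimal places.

R$136.19

Duration effect: -D_mod·Δy = -5.293 × (-0.011) = +0.058223
Convexity effect: ½·C·(Δy)² = 0.5 × 50.6 × (-0.011)² = +0.0030613
ΔP/P ≈ +0.058223 + 0.0030613 = +0.0612843
New price ≈ 128.33 × (1 + 0.0612843) = 136.194614219.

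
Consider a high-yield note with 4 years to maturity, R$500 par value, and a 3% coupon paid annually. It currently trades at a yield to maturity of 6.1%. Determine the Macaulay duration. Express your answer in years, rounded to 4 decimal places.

Periodic yield y = 0.061. Discount each cash flow and weight by its year:
  t   CF        PV=CF/(1+0.061)^t    t·PV
  1        15.00        14.1376        14.1376
  2        15.00        13.3248        26.6496
  3        15.00        12.5587        37.6761
  4       515.00       406.3925     1,625.5700
  Σ                    446.4136     1,704.0334
Price P = Σ PV = 446.4136.
Macaulay duration = Σ(t·PV) / P = 1,704.0334 / 446.4136 = 3.81716 years.

3.8172 years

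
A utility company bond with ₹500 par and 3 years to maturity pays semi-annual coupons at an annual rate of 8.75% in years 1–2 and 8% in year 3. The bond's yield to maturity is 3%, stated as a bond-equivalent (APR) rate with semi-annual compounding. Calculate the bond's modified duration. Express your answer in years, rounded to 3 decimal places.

2.687 years

Periodic yield y = 0.015. First find Macaulay duration:
  t   CF        PV=CF/(1+0.015)^t    t·PV
  1       21.875        21.5517        21.5517
  2       21.875        21.2332        42.4665
  3       21.875        20.9194        62.7583
  4       21.875        20.6103        82.4411
  5       20.000        18.5652        92.8260
  6      520.000       475.5619     2,853.3716
  Σ                    578.4418     3,155.4153
P = 578.4418; Macaulay duration = 3,155.4153 / 578.4418 = 5.45503 half-year periods = 2.72751 years.
Modified duration = D_Mac / (1 + y) = 2.72751 / 1.015 = 2.68721 years.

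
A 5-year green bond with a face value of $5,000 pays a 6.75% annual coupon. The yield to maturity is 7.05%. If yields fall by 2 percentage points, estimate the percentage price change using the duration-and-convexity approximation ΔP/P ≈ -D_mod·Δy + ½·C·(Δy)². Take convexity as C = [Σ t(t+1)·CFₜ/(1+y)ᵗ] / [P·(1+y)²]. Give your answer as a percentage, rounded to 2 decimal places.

+8.67%

With y = 0.0705:
  t   CF        PV=CF/(1+0.0705)^t    t·PV        t(t+1)·PV
  1       337.50       315.2732       315.2732         630.5465
  2       337.50       294.5103       589.0205       1,767.0616
  3       337.50       275.1147       825.3440       3,301.3761
  4       337.50       256.9964     1,027.9857       5,139.9286
  5     5,337.50     3,796.6847    18,983.4234     113,900.5404
  Σ                  4,938.5793    21,741.0469     124,739.4532
P = 4,938.5793; D_Mac = 4.40229 yrs; D_mod = 4.11237 yrs; C = 22.04086.
Duration effect: -4.11237 × (-0.02) = +0.082247
Convexity effect: 0.5 × 22.04086 × (-0.02)² = +0.0044082
ΔP/P ≈ +0.082247 + 0.0044082 = +0.086655 = +8.6655%.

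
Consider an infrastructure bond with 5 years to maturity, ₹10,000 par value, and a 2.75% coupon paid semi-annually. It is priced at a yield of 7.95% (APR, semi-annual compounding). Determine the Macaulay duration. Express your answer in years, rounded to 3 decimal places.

4.659 years

Periodic yield y = 0.03975. Discount each cash flow and weight by its period:
  t   CF        PV=CF/(1+0.03975)^t    t·PV
  1       137.50       132.2433       132.2433
  2       137.50       127.1876       254.3752
  3       137.50       122.3252       366.9756
  4       137.50       117.6487       470.5946
  5       137.50       113.1509       565.7546
  6       137.50       108.8251       652.9507
  7       137.50       104.6647       732.6528
  8       137.50       100.6633       805.3066
  9       137.50        96.8149       871.3344
  10   10,137.50     6,865.0164    68,650.1636
  Σ                  7,888.5401    73,502.3515
Price P = Σ PV = 7,888.5401.
Macaulay duration = Σ(t·PV) / P = 73,502.3515 / 7,888.5401 = 9.31761 half-year periods.
In years: 9.31761 / 2 = 4.65881 years.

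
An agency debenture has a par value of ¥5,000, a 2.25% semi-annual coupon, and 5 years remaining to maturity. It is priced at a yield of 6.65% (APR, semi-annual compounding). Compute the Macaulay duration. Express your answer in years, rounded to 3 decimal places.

4.724 years

Periodic yield y = 0.03325. Discount each cash flow and weight by its period:
  t   CF        PV=CF/(1+0.03325)^t    t·PV
  1        56.25        54.4399        54.4399
  2        56.25        52.6880       105.3760
  3        56.25        50.9925       152.9775
  4        56.25        49.3516       197.4062
  5        56.25        47.7634       238.8171
  6        56.25        46.2264       277.3584
  7        56.25        44.7388       313.1718
  8        56.25        43.2991       346.3931
  9        56.25        41.9058       377.1519
  10    5,056.25     3,645.6452    36,456.4519
  Σ                  4,077.0507    38,519.5438
Price P = Σ PV = 4,077.0507.
Macaulay duration = Σ(t·PV) / P = 38,519.5438 / 4,077.0507 = 9.44789 half-year periods.
In years: 9.44789 / 2 = 4.72395 years.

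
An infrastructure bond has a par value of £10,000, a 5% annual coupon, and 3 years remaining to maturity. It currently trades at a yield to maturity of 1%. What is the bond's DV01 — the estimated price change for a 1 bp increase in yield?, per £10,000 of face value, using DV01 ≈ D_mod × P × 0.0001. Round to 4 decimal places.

Periodic yield y = 0.01.
  t   CF        PV=CF/(1+0.01)^t    t·PV
  1       500.00       495.0495       495.0495
  2       500.00       490.1480       980.2960
  3    10,500.00    10,191.1966    30,573.5897
  Σ                 11,176.3941    32,048.9352
P = 11,176.3941; D_Mac = 2.86756 yrs; D_mod = 2.83916 yrs.
DV01 ≈ 2.83916 × 11,176.3941 × 0.0001 = 3.173162.

£3.1732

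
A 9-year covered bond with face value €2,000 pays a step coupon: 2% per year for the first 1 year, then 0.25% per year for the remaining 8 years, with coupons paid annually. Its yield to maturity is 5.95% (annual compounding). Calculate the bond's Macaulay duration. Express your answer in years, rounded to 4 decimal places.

8.6706 years

Periodic yield y = 0.0595. Discount each cash flow and weight by its year:
  t   CF        PV=CF/(1+0.0595)^t    t·PV
  1        40.00        37.7537        37.7537
  2         5.00         4.4542         8.9084
  3         5.00         4.2040        12.6121
  4         5.00         3.9679        15.8718
  5         5.00         3.7451        18.7256
  6         5.00         3.5348        21.2088
  7         5.00         3.3363        23.3540
  8         5.00         3.1489        25.1914
  9     2,005.00     1,191.8064    10,726.2580
  Σ                  1,255.9514    10,889.8837
Price P = Σ PV = 1,255.9514.
Macaulay duration = Σ(t·PV) / P = 10,889.8837 / 1,255.9514 = 8.67063 years.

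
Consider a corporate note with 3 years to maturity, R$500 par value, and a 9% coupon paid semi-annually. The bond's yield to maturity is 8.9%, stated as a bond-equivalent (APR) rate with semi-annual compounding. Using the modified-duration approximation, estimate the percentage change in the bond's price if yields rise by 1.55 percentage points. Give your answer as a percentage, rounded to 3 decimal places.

Periodic yield y = 0.0445. Modified duration first:
  t   CF        PV=CF/(1+0.0445)^t    t·PV
  1        22.50        21.5414        21.5414
  2        22.50        20.6237        41.2473
  3        22.50        19.7450        59.2350
  4        22.50        18.9038        75.6151
  5        22.50        18.0984        90.4920
  6       522.50       402.3793     2,414.2758
  Σ                    501.2916     2,702.4067
P = 501.2916; D_Mac = 5.39089 half-year periods = 2.69544 yrs; D_mod = 2.69544/(1+0.0445) = 2.58061 yrs.
ΔP/P ≈ -D_mod · Δy = -2.58061 × (+0.0155) = -0.039999 = -3.9999%.

-4.000%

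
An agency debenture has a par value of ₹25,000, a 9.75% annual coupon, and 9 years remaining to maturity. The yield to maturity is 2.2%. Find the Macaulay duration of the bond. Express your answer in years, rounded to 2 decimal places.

6.97 years

Periodic yield y = 0.022. Discount each cash flow and weight by its year:
  t   CF        PV=CF/(1+0.022)^t    t·PV
  1     2,437.50     2,385.0294     2,385.0294
  2     2,437.50     2,333.6882     4,667.3764
  3     2,437.50     2,283.4523     6,850.3568
  4     2,437.50     2,234.2977     8,937.1909
  5     2,437.50     2,186.2013    10,931.0064
  6     2,437.50     2,139.1402    12,834.8412
  7     2,437.50     2,093.0922    14,651.6452
  8     2,437.50     2,048.0354    16,384.2832
  9    27,437.50    22,557.2668   203,015.4008
  Σ                 40,260.2034   280,657.1302
Price P = Σ PV = 40,260.2034.
Macaulay duration = Σ(t·PV) / P = 280,657.1302 / 40,260.2034 = 6.97108 years.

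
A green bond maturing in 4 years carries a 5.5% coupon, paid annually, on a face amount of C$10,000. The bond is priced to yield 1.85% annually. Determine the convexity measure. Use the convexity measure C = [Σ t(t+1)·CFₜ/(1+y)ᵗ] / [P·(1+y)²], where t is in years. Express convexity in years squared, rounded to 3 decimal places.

17.477

With y = 0.0185:
  t   CF        PV=CF/(1+0.0185)^t    t·PV        t(t+1)·PV
  1       550.00       540.0098       540.0098       1,080.0196
  2       550.00       530.2011     1,060.4022       3,181.2066
  3       550.00       520.5705     1,561.7116       6,246.8465
  4    10,550.00     9,804.1134    39,216.4536     196,082.2682
  Σ                 11,394.8949    42,378.5773     206,590.3409
P = 11,394.8949.
Convexity = Σ t(t+1)·PV / [P·(1+y)²] = 206,590.3409 / (11,394.8949 × 1.037342) = 17.47743.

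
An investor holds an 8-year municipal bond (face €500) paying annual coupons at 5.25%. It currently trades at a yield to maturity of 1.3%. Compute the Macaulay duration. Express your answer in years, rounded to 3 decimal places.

6.911 years

Periodic yield y = 0.013. Discount each cash flow and weight by its year:
  t   CF        PV=CF/(1+0.013)^t    t·PV
  1        26.25        25.9131        25.9131
  2        26.25        25.5806        51.1612
  3        26.25        25.2523        75.7569
  4        26.25        24.9282        99.7129
  5        26.25        24.6083       123.0416
  6        26.25        24.2925       145.7551
  7        26.25        23.9808       167.8654
  8       526.25       474.5878     3,796.7022
  Σ                    649.1436     4,485.9085
Price P = Σ PV = 649.1436.
Macaulay duration = Σ(t·PV) / P = 4,485.9085 / 649.1436 = 6.91050 years.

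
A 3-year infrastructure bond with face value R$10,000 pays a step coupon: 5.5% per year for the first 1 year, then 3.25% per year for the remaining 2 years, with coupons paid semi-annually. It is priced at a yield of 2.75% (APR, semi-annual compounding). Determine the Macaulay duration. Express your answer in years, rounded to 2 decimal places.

2.84 years

Periodic yield y = 0.01375. Discount each cash flow and weight by its period:
  t   CF        PV=CF/(1+0.01375)^t    t·PV
  1       275.00       271.2700       271.2700
  2       275.00       267.5907       535.1813
  3       162.50       155.9771       467.9312
  4       162.50       153.8615       615.4459
  5       162.50       151.7746       758.8729
  6    10,162.50     9,363.0072    56,178.0429
  Σ                 10,363.4810    58,826.7443
Price P = Σ PV = 10,363.4810.
Macaulay duration = Σ(t·PV) / P = 58,826.7443 / 10,363.4810 = 5.67635 half-year periods.
In years: 5.67635 / 2 = 2.83817 years.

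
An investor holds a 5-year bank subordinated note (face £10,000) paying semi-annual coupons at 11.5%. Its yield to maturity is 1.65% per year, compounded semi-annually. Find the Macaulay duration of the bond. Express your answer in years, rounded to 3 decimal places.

4.146 years

Periodic yield y = 0.00825. Discount each cash flow and weight by its period:
  t   CF        PV=CF/(1+0.00825)^t    t·PV
  1       575.00       570.2951       570.2951
  2       575.00       565.6286     1,131.2573
  3       575.00       561.0004     1,683.0011
  4       575.00       556.4100     2,225.6400
  5       575.00       551.8572     2,759.2859
  6       575.00       547.3416     3,284.0496
  7       575.00       542.8630     3,800.0409
  8       575.00       538.4210     4,307.3681
  9       575.00       534.0154     4,806.1385
  10   10,575.00     9,740.8772    97,408.7722
  Σ                 14,708.7094   121,975.8485
Price P = Σ PV = 14,708.7094.
Macaulay duration = Σ(t·PV) / P = 121,975.8485 / 14,708.7094 = 8.29276 half-year periods.
In years: 8.29276 / 2 = 4.14638 years.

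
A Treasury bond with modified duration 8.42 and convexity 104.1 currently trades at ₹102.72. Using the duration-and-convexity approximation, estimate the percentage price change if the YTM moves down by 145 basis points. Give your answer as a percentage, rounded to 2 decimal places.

Duration effect: -D_mod·Δy = -8.42 × (-0.0145) = +0.122090
Convexity effect: ½·C·(Δy)² = 0.5 × 104.1 × (-0.0145)² = +0.0109435125
ΔP/P ≈ +0.122090 + 0.0109435125 = +0.1330335125
= +13.30335125%.

+13.30%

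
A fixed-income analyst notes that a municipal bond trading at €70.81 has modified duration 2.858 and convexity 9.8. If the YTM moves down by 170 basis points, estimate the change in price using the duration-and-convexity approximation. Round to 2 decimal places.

+€3.54

Duration effect: -D_mod·Δy = -2.858 × (-0.017) = +0.048586
Convexity effect: ½·C·(Δy)² = 0.5 × 9.8 × (-0.017)² = +0.0014161
ΔP/P ≈ +0.048586 + 0.0014161 = +0.0500021
ΔP ≈ 70.81 × (+0.0500021) = +3.540648701.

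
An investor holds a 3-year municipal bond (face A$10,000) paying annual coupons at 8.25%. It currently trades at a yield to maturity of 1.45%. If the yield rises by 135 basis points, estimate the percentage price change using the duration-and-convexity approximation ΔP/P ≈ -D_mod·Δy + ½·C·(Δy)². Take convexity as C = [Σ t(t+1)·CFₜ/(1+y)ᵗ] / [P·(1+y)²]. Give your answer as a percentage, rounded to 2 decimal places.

-3.63%

With y = 0.0145:
  t   CF        PV=CF/(1+0.0145)^t    t·PV        t(t+1)·PV
  1       825.00       813.2085       813.2085       1,626.4170
  2       825.00       801.5855     1,603.1710       4,809.5129
  3    10,825.00    10,367.4453    31,102.3358     124,409.3431
  Σ                 11,982.2392    33,518.7152     130,845.2730
P = 11,982.2392; D_Mac = 2.79737 yrs; D_mod = 2.75738 yrs; C = 10.61001.
Duration effect: -2.75738 × (+0.0135) = -0.037225
Convexity effect: 0.5 × 10.61001 × (0.0135)² = +0.0009668
ΔP/P ≈ -0.037225 + 0.0009668 = -0.036258 = -3.6258%.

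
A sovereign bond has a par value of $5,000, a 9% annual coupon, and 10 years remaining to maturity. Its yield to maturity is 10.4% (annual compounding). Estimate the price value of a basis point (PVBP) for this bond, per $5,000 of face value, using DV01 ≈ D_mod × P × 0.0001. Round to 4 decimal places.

Periodic yield y = 0.104.
  t   CF        PV=CF/(1+0.104)^t    t·PV
  1       450.00       407.6087       407.6087
  2       450.00       369.2108       738.4216
  3       450.00       334.4300     1,003.2901
  4       450.00       302.9258     1,211.7031
  5       450.00       274.3893     1,371.9464
  6       450.00       248.5410     1,491.2461
  7       450.00       225.1277     1,575.8941
  8       450.00       203.9200     1,631.3604
  9       450.00       184.7102     1,662.3917
  10    5,450.00     2,026.3094    20,263.0944
  Σ                  4,577.1730    31,356.9567
P = 4,577.1730; D_Mac = 6.85073 yrs; D_mod = 6.20537 yrs.
DV01 ≈ 6.20537 × 4,577.1730 × 0.0001 = 2.840304.

$2.8403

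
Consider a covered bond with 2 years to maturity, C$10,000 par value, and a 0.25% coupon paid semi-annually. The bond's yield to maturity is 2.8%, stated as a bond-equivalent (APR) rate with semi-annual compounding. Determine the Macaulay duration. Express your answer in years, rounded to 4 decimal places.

Periodic yield y = 0.014. Discount each cash flow and weight by its period:
  t   CF        PV=CF/(1+0.014)^t    t·PV
  1        12.50        12.3274        12.3274
  2        12.50        12.1572        24.3144
  3        12.50        11.9894        35.9681
  4    10,012.50     9,470.8882    37,883.5527
  Σ                  9,507.3622    37,956.1627
Price P = Σ PV = 9,507.3622.
Macaulay duration = Σ(t·PV) / P = 37,956.1627 / 9,507.3622 = 3.99229 half-year periods.
In years: 3.99229 / 2 = 1.99615 years.

1.9961 years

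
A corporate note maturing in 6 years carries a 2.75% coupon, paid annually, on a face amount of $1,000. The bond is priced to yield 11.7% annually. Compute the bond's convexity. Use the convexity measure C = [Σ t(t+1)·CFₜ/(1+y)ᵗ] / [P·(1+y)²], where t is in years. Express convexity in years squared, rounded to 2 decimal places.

With y = 0.117:
  t   CF        PV=CF/(1+0.117)^t    t·PV        t(t+1)·PV
  1        27.50        24.6195        24.6195          49.2390
  2        27.50        22.0407        44.0815         132.2445
  3        27.50        19.7321        59.1963         236.7851
  4        27.50        17.6653        70.6610         353.3052
  5        27.50        15.8149        79.0746         474.4474
  6     1,027.50       529.0087     3,174.0520      22,218.3642
  Σ                    628.8812     3,451.6849      23,464.3855
P = 628.8812.
Convexity = Σ t(t+1)·PV / [P·(1+y)²] = 23,464.3855 / (628.8812 × 1.247689) = 29.90434.

29.90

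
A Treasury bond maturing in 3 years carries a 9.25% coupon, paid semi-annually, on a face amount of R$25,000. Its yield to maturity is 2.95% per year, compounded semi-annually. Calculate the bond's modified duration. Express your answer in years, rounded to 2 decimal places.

2.68 years

Periodic yield y = 0.01475. First find Macaulay duration:
  t   CF        PV=CF/(1+0.01475)^t    t·PV
  1     1,156.25     1,139.4432     1,139.4432
  2     1,156.25     1,122.8807     2,245.7614
  3     1,156.25     1,106.5590     3,319.6769
  4     1,156.25     1,090.4745     4,361.8979
  5     1,156.25     1,074.6238     5,373.1189
  6    26,156.25    23,956.3759   143,738.2556
  Σ                 29,490.3571   160,178.1540
P = 29,490.3571; Macaulay duration = 160,178.1540 / 29,490.3571 = 5.43154 half-year periods = 2.71577 years.
Modified duration = D_Mac / (1 + y) = 2.71577 / 1.01475 = 2.67630 years.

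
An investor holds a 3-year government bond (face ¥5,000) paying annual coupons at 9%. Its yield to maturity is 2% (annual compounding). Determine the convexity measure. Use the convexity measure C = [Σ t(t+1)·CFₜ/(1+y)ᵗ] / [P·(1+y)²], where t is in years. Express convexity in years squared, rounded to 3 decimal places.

10.413

With y = 0.02:
  t   CF        PV=CF/(1+0.02)^t    t·PV        t(t+1)·PV
  1       450.00       441.1765       441.1765         882.3529
  2       450.00       432.5260       865.0519       2,595.1557
  3     5,450.00     5,135.6567    15,406.9702      61,627.8807
  Σ                  6,009.3591    16,713.1985      65,105.3893
P = 6,009.3591.
Convexity = Σ t(t+1)·PV / [P·(1+y)²] = 65,105.3893 / (6,009.3591 × 1.040400) = 10.41330.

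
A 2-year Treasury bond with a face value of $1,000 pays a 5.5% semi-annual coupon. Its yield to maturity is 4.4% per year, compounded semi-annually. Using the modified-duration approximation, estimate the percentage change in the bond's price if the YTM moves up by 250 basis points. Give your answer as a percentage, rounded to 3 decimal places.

-4.702%

Periodic yield y = 0.022. Modified duration first:
  t   CF        PV=CF/(1+0.022)^t    t·PV
  1        27.50        26.9080        26.9080
  2        27.50        26.3288        52.6576
  3        27.50        25.7620        77.2861
  4     1,027.50       941.8424     3,767.3697
  Σ                  1,020.8413     3,924.2214
P = 1,020.8413; D_Mac = 3.84411 half-year periods = 1.92205 yrs; D_mod = 1.92205/(1+0.022) = 1.88068 yrs.
ΔP/P ≈ -D_mod · Δy = -1.88068 × (+0.025) = -0.047017 = -4.7017%.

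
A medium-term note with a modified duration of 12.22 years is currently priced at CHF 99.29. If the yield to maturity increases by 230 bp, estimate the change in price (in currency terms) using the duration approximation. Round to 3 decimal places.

Duration approximation: ΔP/P ≈ -D_mod · Δy = -12.22 × (+0.023) = -0.281060.
ΔP ≈ 99.29 × (-0.281060) = -27.9064474.

-CHF 27.906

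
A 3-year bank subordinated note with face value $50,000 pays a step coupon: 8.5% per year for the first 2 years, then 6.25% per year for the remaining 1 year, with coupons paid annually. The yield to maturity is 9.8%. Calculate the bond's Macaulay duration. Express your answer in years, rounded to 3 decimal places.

Periodic yield y = 0.098. Discount each cash flow and weight by its year:
  t   CF        PV=CF/(1+0.098)^t    t·PV
  1     4,250.00     3,870.6740     3,870.6740
  2     4,250.00     3,525.2040     7,050.4079
  3    53,125.00    40,132.1034   120,396.3103
  Σ                 47,527.9813   131,317.3921
Price P = Σ PV = 47,527.9813.
Macaulay duration = Σ(t·PV) / P = 131,317.3921 / 47,527.9813 = 2.76295 years.

2.763 years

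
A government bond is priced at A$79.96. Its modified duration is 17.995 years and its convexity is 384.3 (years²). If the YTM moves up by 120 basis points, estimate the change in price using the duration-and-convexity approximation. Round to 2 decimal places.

-A$15.05

Duration effect: -D_mod·Δy = -17.995 × (+0.012) = -0.215940
Convexity effect: ½·C·(Δy)² = 0.5 × 384.3 × (0.012)² = +0.0276696
ΔP/P ≈ -0.215940 + 0.0276696 = -0.1882704
ΔP ≈ 79.96 × (-0.1882704) = -15.054101184.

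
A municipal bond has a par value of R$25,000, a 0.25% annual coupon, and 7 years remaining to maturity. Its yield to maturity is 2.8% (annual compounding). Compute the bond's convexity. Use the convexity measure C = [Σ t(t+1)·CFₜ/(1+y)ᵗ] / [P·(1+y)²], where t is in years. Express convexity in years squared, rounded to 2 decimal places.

With y = 0.028:
  t   CF        PV=CF/(1+0.028)^t    t·PV        t(t+1)·PV
  1        62.50        60.7977        60.7977         121.5953
  2        62.50        59.1417       118.2834         354.8502
  3        62.50        57.5308       172.5925         690.3700
  4        62.50        55.9638       223.8554       1,119.2769
  5        62.50        54.4395       272.1977       1,633.1862
  6        62.50        52.9568       317.7405       2,224.1835
  7    25,062.50    20,657.2539   144,600.7773   1,156,806.2180
  Σ                 20,998.0842   145,766.2444   1,162,949.6802
P = 20,998.0842.
Convexity = Σ t(t+1)·PV / [P·(1+y)²] = 1,162,949.6802 / (20,998.0842 × 1.056784) = 52.40769.

52.41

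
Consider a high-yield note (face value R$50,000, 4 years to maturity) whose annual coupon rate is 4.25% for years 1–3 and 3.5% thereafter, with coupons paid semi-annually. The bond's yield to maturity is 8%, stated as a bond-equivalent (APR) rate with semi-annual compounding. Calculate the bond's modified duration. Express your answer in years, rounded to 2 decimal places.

3.55 years

Periodic yield y = 0.04. First find Macaulay duration:
  t   CF        PV=CF/(1+0.04)^t    t·PV
  1     1,062.50     1,021.6346     1,021.6346
  2     1,062.50       982.3410     1,964.6820
  3     1,062.50       944.5586     2,833.6759
  4     1,062.50       908.2295     3,632.9178
  5     1,062.50       873.2976     4,366.4878
  6     1,062.50       839.7092     5,038.2551
  7       875.00       664.9281     4,654.4966
  8    50,875.00    37,173.8642   297,390.9134
  Σ                 43,408.5627   320,903.0632
P = 43,408.5627; Macaulay duration = 320,903.0632 / 43,408.5627 = 7.39262 half-year periods = 3.69631 years.
Modified duration = D_Mac / (1 + y) = 3.69631 / 1.04 = 3.55414 years.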